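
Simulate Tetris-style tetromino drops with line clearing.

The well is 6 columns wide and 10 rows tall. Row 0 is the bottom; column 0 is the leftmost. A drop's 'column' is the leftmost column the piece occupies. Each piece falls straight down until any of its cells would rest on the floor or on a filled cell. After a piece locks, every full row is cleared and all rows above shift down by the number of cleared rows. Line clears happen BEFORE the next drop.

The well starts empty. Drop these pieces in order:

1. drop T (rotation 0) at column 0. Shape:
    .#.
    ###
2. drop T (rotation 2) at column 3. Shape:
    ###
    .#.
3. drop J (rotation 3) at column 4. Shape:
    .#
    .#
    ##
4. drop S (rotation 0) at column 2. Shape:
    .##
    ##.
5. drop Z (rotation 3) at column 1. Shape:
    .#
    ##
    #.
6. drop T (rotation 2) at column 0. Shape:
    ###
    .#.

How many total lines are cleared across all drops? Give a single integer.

Answer: 0

Derivation:
Drop 1: T rot0 at col 0 lands with bottom-row=0; cleared 0 line(s) (total 0); column heights now [1 2 1 0 0 0], max=2
Drop 2: T rot2 at col 3 lands with bottom-row=0; cleared 0 line(s) (total 0); column heights now [1 2 1 2 2 2], max=2
Drop 3: J rot3 at col 4 lands with bottom-row=2; cleared 0 line(s) (total 0); column heights now [1 2 1 2 3 5], max=5
Drop 4: S rot0 at col 2 lands with bottom-row=2; cleared 0 line(s) (total 0); column heights now [1 2 3 4 4 5], max=5
Drop 5: Z rot3 at col 1 lands with bottom-row=2; cleared 0 line(s) (total 0); column heights now [1 4 5 4 4 5], max=5
Drop 6: T rot2 at col 0 lands with bottom-row=4; cleared 0 line(s) (total 0); column heights now [6 6 6 4 4 5], max=6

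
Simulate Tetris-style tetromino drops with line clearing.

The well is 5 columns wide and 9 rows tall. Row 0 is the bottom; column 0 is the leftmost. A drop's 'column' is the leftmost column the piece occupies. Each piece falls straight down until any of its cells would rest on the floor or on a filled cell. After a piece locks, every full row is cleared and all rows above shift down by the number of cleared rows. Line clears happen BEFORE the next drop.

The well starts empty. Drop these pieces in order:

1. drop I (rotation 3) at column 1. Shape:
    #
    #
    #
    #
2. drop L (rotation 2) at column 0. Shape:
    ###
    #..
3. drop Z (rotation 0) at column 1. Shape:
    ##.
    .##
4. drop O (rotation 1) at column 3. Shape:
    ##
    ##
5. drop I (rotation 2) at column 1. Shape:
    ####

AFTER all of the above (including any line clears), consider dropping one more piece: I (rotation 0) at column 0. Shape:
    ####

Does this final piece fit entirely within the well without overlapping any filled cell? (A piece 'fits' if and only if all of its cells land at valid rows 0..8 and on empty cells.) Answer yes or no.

Answer: no

Derivation:
Drop 1: I rot3 at col 1 lands with bottom-row=0; cleared 0 line(s) (total 0); column heights now [0 4 0 0 0], max=4
Drop 2: L rot2 at col 0 lands with bottom-row=3; cleared 0 line(s) (total 0); column heights now [5 5 5 0 0], max=5
Drop 3: Z rot0 at col 1 lands with bottom-row=5; cleared 0 line(s) (total 0); column heights now [5 7 7 6 0], max=7
Drop 4: O rot1 at col 3 lands with bottom-row=6; cleared 0 line(s) (total 0); column heights now [5 7 7 8 8], max=8
Drop 5: I rot2 at col 1 lands with bottom-row=8; cleared 0 line(s) (total 0); column heights now [5 9 9 9 9], max=9
Test piece I rot0 at col 0 (width 4): heights before test = [5 9 9 9 9]; fits = False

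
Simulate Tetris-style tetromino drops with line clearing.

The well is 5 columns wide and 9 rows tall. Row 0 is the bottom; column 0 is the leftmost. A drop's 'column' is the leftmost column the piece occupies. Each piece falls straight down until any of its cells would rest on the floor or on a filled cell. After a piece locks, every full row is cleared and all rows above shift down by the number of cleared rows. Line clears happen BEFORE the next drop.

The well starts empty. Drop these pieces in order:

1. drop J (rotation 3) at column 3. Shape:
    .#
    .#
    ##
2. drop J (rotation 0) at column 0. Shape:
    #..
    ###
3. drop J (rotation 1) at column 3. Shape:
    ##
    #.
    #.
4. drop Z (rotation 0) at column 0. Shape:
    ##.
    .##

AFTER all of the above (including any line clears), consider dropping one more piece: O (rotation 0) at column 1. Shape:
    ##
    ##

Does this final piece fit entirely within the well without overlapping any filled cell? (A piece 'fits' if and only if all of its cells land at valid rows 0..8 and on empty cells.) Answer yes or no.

Answer: yes

Derivation:
Drop 1: J rot3 at col 3 lands with bottom-row=0; cleared 0 line(s) (total 0); column heights now [0 0 0 1 3], max=3
Drop 2: J rot0 at col 0 lands with bottom-row=0; cleared 1 line(s) (total 1); column heights now [1 0 0 0 2], max=2
Drop 3: J rot1 at col 3 lands with bottom-row=0; cleared 0 line(s) (total 1); column heights now [1 0 0 3 3], max=3
Drop 4: Z rot0 at col 0 lands with bottom-row=0; cleared 1 line(s) (total 2); column heights now [1 1 0 2 2], max=2
Test piece O rot0 at col 1 (width 2): heights before test = [1 1 0 2 2]; fits = True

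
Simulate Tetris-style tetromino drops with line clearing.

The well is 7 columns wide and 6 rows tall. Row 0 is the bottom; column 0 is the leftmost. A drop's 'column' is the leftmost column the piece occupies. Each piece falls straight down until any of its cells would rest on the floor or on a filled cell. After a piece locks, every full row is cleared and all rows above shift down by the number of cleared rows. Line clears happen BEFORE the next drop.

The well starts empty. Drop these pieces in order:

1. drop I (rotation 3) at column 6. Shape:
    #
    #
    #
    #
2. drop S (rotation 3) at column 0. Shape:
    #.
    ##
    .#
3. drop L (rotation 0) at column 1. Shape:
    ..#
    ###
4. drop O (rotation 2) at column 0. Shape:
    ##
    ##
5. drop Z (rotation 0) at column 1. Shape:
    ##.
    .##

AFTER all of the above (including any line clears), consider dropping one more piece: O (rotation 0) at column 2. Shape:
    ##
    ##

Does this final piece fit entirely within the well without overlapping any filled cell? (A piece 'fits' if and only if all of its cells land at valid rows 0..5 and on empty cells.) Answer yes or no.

Drop 1: I rot3 at col 6 lands with bottom-row=0; cleared 0 line(s) (total 0); column heights now [0 0 0 0 0 0 4], max=4
Drop 2: S rot3 at col 0 lands with bottom-row=0; cleared 0 line(s) (total 0); column heights now [3 2 0 0 0 0 4], max=4
Drop 3: L rot0 at col 1 lands with bottom-row=2; cleared 0 line(s) (total 0); column heights now [3 3 3 4 0 0 4], max=4
Drop 4: O rot2 at col 0 lands with bottom-row=3; cleared 0 line(s) (total 0); column heights now [5 5 3 4 0 0 4], max=5
Drop 5: Z rot0 at col 1 lands with bottom-row=4; cleared 0 line(s) (total 0); column heights now [5 6 6 5 0 0 4], max=6
Test piece O rot0 at col 2 (width 2): heights before test = [5 6 6 5 0 0 4]; fits = False

Answer: no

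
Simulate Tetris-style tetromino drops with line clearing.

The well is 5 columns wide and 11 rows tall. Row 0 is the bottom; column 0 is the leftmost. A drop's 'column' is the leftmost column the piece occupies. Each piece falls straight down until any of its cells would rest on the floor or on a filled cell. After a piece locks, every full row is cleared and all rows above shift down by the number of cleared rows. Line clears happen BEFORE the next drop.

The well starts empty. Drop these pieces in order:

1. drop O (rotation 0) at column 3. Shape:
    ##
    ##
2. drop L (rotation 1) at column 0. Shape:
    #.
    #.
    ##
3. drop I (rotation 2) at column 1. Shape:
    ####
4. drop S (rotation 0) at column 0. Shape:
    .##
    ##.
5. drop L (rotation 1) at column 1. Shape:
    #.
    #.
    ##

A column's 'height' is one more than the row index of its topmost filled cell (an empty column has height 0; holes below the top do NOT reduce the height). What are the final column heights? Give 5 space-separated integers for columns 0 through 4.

Answer: 3 7 5 2 2

Derivation:
Drop 1: O rot0 at col 3 lands with bottom-row=0; cleared 0 line(s) (total 0); column heights now [0 0 0 2 2], max=2
Drop 2: L rot1 at col 0 lands with bottom-row=0; cleared 0 line(s) (total 0); column heights now [3 1 0 2 2], max=3
Drop 3: I rot2 at col 1 lands with bottom-row=2; cleared 1 line(s) (total 1); column heights now [2 1 0 2 2], max=2
Drop 4: S rot0 at col 0 lands with bottom-row=2; cleared 0 line(s) (total 1); column heights now [3 4 4 2 2], max=4
Drop 5: L rot1 at col 1 lands with bottom-row=4; cleared 0 line(s) (total 1); column heights now [3 7 5 2 2], max=7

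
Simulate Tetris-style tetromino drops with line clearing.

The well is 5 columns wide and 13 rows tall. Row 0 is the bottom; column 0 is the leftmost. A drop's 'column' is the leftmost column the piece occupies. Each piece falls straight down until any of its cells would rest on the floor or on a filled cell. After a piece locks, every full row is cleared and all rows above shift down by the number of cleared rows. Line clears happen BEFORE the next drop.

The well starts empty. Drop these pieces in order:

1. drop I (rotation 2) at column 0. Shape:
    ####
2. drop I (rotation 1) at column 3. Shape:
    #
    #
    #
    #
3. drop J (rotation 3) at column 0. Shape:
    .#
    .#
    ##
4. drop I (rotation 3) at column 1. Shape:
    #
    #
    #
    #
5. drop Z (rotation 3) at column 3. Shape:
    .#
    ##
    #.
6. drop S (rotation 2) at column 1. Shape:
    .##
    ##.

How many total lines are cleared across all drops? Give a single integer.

Answer: 0

Derivation:
Drop 1: I rot2 at col 0 lands with bottom-row=0; cleared 0 line(s) (total 0); column heights now [1 1 1 1 0], max=1
Drop 2: I rot1 at col 3 lands with bottom-row=1; cleared 0 line(s) (total 0); column heights now [1 1 1 5 0], max=5
Drop 3: J rot3 at col 0 lands with bottom-row=1; cleared 0 line(s) (total 0); column heights now [2 4 1 5 0], max=5
Drop 4: I rot3 at col 1 lands with bottom-row=4; cleared 0 line(s) (total 0); column heights now [2 8 1 5 0], max=8
Drop 5: Z rot3 at col 3 lands with bottom-row=5; cleared 0 line(s) (total 0); column heights now [2 8 1 7 8], max=8
Drop 6: S rot2 at col 1 lands with bottom-row=8; cleared 0 line(s) (total 0); column heights now [2 9 10 10 8], max=10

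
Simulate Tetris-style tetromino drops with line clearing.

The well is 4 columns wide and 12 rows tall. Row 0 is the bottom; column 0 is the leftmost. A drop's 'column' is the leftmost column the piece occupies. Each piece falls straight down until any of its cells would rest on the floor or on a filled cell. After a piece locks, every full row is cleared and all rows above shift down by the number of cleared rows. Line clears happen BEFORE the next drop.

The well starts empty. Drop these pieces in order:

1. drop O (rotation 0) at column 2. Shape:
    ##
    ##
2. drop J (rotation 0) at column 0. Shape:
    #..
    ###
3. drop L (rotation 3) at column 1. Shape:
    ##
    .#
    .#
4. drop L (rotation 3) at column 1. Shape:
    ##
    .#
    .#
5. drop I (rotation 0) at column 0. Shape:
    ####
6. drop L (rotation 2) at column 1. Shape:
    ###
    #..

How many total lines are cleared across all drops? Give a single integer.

Answer: 1

Derivation:
Drop 1: O rot0 at col 2 lands with bottom-row=0; cleared 0 line(s) (total 0); column heights now [0 0 2 2], max=2
Drop 2: J rot0 at col 0 lands with bottom-row=2; cleared 0 line(s) (total 0); column heights now [4 3 3 2], max=4
Drop 3: L rot3 at col 1 lands with bottom-row=3; cleared 0 line(s) (total 0); column heights now [4 6 6 2], max=6
Drop 4: L rot3 at col 1 lands with bottom-row=6; cleared 0 line(s) (total 0); column heights now [4 9 9 2], max=9
Drop 5: I rot0 at col 0 lands with bottom-row=9; cleared 1 line(s) (total 1); column heights now [4 9 9 2], max=9
Drop 6: L rot2 at col 1 lands with bottom-row=9; cleared 0 line(s) (total 1); column heights now [4 11 11 11], max=11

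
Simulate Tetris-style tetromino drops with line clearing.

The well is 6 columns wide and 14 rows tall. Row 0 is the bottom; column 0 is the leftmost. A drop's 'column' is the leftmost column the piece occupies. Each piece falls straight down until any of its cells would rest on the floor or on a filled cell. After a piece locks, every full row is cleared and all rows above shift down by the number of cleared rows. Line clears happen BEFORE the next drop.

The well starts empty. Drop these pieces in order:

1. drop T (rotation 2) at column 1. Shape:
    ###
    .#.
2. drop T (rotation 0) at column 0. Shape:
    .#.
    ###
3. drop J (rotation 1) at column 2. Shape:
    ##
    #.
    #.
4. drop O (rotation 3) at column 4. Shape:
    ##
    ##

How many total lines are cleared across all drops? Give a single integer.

Drop 1: T rot2 at col 1 lands with bottom-row=0; cleared 0 line(s) (total 0); column heights now [0 2 2 2 0 0], max=2
Drop 2: T rot0 at col 0 lands with bottom-row=2; cleared 0 line(s) (total 0); column heights now [3 4 3 2 0 0], max=4
Drop 3: J rot1 at col 2 lands with bottom-row=3; cleared 0 line(s) (total 0); column heights now [3 4 6 6 0 0], max=6
Drop 4: O rot3 at col 4 lands with bottom-row=0; cleared 0 line(s) (total 0); column heights now [3 4 6 6 2 2], max=6

Answer: 0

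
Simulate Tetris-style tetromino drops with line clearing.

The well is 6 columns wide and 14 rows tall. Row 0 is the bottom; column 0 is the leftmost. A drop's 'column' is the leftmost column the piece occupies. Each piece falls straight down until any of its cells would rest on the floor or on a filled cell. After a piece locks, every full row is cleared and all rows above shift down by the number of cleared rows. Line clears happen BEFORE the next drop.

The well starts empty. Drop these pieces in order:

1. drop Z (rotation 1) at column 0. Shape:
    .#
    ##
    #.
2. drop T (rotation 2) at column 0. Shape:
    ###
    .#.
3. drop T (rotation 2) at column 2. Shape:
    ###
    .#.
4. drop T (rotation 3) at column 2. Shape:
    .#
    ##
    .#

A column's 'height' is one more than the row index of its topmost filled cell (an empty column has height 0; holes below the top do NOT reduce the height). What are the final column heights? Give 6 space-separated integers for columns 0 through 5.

Answer: 5 5 8 9 6 0

Derivation:
Drop 1: Z rot1 at col 0 lands with bottom-row=0; cleared 0 line(s) (total 0); column heights now [2 3 0 0 0 0], max=3
Drop 2: T rot2 at col 0 lands with bottom-row=3; cleared 0 line(s) (total 0); column heights now [5 5 5 0 0 0], max=5
Drop 3: T rot2 at col 2 lands with bottom-row=4; cleared 0 line(s) (total 0); column heights now [5 5 6 6 6 0], max=6
Drop 4: T rot3 at col 2 lands with bottom-row=6; cleared 0 line(s) (total 0); column heights now [5 5 8 9 6 0], max=9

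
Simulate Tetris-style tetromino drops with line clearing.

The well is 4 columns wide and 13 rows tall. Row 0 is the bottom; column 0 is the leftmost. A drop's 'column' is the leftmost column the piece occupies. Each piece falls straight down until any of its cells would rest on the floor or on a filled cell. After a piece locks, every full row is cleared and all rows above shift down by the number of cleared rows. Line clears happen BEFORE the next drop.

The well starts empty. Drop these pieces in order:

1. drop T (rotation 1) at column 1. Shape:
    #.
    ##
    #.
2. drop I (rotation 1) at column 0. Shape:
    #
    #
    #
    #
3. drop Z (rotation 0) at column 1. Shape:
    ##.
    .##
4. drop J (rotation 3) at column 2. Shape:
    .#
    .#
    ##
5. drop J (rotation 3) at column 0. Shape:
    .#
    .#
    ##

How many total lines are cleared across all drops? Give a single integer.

Answer: 2

Derivation:
Drop 1: T rot1 at col 1 lands with bottom-row=0; cleared 0 line(s) (total 0); column heights now [0 3 2 0], max=3
Drop 2: I rot1 at col 0 lands with bottom-row=0; cleared 0 line(s) (total 0); column heights now [4 3 2 0], max=4
Drop 3: Z rot0 at col 1 lands with bottom-row=2; cleared 1 line(s) (total 1); column heights now [3 3 3 0], max=3
Drop 4: J rot3 at col 2 lands with bottom-row=3; cleared 0 line(s) (total 1); column heights now [3 3 4 6], max=6
Drop 5: J rot3 at col 0 lands with bottom-row=3; cleared 1 line(s) (total 2); column heights now [3 5 3 5], max=5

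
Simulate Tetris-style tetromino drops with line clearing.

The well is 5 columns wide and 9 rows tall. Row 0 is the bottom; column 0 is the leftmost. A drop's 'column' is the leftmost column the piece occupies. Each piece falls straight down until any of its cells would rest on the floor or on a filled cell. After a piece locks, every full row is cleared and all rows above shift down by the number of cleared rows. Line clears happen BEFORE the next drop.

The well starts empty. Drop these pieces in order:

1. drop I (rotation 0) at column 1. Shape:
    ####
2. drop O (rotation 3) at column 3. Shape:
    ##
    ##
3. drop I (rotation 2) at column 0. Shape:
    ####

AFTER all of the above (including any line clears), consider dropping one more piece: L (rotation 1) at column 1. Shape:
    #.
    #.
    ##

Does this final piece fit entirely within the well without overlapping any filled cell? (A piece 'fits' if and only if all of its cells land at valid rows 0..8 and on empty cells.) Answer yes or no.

Drop 1: I rot0 at col 1 lands with bottom-row=0; cleared 0 line(s) (total 0); column heights now [0 1 1 1 1], max=1
Drop 2: O rot3 at col 3 lands with bottom-row=1; cleared 0 line(s) (total 0); column heights now [0 1 1 3 3], max=3
Drop 3: I rot2 at col 0 lands with bottom-row=3; cleared 0 line(s) (total 0); column heights now [4 4 4 4 3], max=4
Test piece L rot1 at col 1 (width 2): heights before test = [4 4 4 4 3]; fits = True

Answer: yes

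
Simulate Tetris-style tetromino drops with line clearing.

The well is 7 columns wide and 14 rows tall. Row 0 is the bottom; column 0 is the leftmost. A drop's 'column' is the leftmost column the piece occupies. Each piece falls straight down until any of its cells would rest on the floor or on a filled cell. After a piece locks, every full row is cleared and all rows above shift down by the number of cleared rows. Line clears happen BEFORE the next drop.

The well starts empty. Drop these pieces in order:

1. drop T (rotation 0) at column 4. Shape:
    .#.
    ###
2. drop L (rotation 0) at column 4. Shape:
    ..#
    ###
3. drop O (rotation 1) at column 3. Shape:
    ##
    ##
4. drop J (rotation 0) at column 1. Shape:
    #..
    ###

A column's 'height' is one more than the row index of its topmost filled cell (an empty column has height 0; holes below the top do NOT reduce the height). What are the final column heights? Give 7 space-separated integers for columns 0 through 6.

Drop 1: T rot0 at col 4 lands with bottom-row=0; cleared 0 line(s) (total 0); column heights now [0 0 0 0 1 2 1], max=2
Drop 2: L rot0 at col 4 lands with bottom-row=2; cleared 0 line(s) (total 0); column heights now [0 0 0 0 3 3 4], max=4
Drop 3: O rot1 at col 3 lands with bottom-row=3; cleared 0 line(s) (total 0); column heights now [0 0 0 5 5 3 4], max=5
Drop 4: J rot0 at col 1 lands with bottom-row=5; cleared 0 line(s) (total 0); column heights now [0 7 6 6 5 3 4], max=7

Answer: 0 7 6 6 5 3 4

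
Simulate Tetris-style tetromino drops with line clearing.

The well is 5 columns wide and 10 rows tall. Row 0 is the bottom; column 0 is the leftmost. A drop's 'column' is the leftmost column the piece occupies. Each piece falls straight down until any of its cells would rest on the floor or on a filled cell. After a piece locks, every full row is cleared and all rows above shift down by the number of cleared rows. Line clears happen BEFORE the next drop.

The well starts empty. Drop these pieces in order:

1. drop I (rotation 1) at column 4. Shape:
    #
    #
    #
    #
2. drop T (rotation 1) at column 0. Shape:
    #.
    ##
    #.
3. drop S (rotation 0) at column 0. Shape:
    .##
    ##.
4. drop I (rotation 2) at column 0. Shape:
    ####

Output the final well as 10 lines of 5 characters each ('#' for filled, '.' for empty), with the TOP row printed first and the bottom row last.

Drop 1: I rot1 at col 4 lands with bottom-row=0; cleared 0 line(s) (total 0); column heights now [0 0 0 0 4], max=4
Drop 2: T rot1 at col 0 lands with bottom-row=0; cleared 0 line(s) (total 0); column heights now [3 2 0 0 4], max=4
Drop 3: S rot0 at col 0 lands with bottom-row=3; cleared 0 line(s) (total 0); column heights now [4 5 5 0 4], max=5
Drop 4: I rot2 at col 0 lands with bottom-row=5; cleared 0 line(s) (total 0); column heights now [6 6 6 6 4], max=6

Answer: .....
.....
.....
.....
####.
.##..
##..#
#...#
##..#
#...#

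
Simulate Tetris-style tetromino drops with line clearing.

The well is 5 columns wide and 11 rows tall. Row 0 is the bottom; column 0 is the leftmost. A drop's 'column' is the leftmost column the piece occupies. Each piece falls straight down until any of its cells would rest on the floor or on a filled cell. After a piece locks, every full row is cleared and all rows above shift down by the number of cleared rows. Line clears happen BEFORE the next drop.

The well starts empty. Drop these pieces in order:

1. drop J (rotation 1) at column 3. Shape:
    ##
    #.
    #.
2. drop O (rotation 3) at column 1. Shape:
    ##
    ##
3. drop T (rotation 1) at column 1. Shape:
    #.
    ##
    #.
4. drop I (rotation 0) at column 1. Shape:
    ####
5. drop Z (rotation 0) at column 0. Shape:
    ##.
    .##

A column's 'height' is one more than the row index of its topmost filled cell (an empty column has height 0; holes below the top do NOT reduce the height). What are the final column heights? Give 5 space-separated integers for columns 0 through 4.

Answer: 8 8 7 6 6

Derivation:
Drop 1: J rot1 at col 3 lands with bottom-row=0; cleared 0 line(s) (total 0); column heights now [0 0 0 3 3], max=3
Drop 2: O rot3 at col 1 lands with bottom-row=0; cleared 0 line(s) (total 0); column heights now [0 2 2 3 3], max=3
Drop 3: T rot1 at col 1 lands with bottom-row=2; cleared 0 line(s) (total 0); column heights now [0 5 4 3 3], max=5
Drop 4: I rot0 at col 1 lands with bottom-row=5; cleared 0 line(s) (total 0); column heights now [0 6 6 6 6], max=6
Drop 5: Z rot0 at col 0 lands with bottom-row=6; cleared 0 line(s) (total 0); column heights now [8 8 7 6 6], max=8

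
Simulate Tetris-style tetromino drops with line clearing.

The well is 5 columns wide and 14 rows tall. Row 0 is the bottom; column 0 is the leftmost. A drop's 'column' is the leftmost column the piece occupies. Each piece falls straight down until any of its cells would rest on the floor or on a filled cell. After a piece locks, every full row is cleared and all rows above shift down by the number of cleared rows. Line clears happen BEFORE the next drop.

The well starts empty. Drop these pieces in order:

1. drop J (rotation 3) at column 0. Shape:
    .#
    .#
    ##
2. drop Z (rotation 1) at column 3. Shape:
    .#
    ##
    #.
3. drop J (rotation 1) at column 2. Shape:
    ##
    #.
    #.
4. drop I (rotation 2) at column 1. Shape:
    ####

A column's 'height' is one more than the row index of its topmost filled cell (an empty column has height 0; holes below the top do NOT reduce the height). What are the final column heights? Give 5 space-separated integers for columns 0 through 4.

Answer: 1 4 4 4 4

Derivation:
Drop 1: J rot3 at col 0 lands with bottom-row=0; cleared 0 line(s) (total 0); column heights now [1 3 0 0 0], max=3
Drop 2: Z rot1 at col 3 lands with bottom-row=0; cleared 0 line(s) (total 0); column heights now [1 3 0 2 3], max=3
Drop 3: J rot1 at col 2 lands with bottom-row=0; cleared 0 line(s) (total 0); column heights now [1 3 3 3 3], max=3
Drop 4: I rot2 at col 1 lands with bottom-row=3; cleared 0 line(s) (total 0); column heights now [1 4 4 4 4], max=4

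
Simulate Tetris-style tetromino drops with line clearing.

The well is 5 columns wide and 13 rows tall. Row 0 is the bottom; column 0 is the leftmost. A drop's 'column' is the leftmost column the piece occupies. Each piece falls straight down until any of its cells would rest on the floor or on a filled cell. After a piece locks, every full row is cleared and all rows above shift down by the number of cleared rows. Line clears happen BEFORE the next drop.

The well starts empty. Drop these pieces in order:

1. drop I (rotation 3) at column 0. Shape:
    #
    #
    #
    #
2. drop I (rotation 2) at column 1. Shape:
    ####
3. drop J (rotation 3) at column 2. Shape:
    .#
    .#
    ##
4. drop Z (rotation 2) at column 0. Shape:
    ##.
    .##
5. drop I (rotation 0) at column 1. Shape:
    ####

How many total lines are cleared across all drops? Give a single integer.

Drop 1: I rot3 at col 0 lands with bottom-row=0; cleared 0 line(s) (total 0); column heights now [4 0 0 0 0], max=4
Drop 2: I rot2 at col 1 lands with bottom-row=0; cleared 1 line(s) (total 1); column heights now [3 0 0 0 0], max=3
Drop 3: J rot3 at col 2 lands with bottom-row=0; cleared 0 line(s) (total 1); column heights now [3 0 1 3 0], max=3
Drop 4: Z rot2 at col 0 lands with bottom-row=2; cleared 0 line(s) (total 1); column heights now [4 4 3 3 0], max=4
Drop 5: I rot0 at col 1 lands with bottom-row=4; cleared 0 line(s) (total 1); column heights now [4 5 5 5 5], max=5

Answer: 1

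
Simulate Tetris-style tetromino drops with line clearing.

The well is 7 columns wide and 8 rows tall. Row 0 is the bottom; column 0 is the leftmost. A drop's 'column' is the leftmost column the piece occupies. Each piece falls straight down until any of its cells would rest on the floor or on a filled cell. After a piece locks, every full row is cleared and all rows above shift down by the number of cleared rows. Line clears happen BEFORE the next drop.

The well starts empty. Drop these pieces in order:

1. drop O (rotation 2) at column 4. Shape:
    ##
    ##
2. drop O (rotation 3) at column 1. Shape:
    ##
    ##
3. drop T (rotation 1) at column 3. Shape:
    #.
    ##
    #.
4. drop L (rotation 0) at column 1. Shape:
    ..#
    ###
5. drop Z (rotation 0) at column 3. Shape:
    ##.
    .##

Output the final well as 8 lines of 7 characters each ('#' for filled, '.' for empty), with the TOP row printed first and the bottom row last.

Drop 1: O rot2 at col 4 lands with bottom-row=0; cleared 0 line(s) (total 0); column heights now [0 0 0 0 2 2 0], max=2
Drop 2: O rot3 at col 1 lands with bottom-row=0; cleared 0 line(s) (total 0); column heights now [0 2 2 0 2 2 0], max=2
Drop 3: T rot1 at col 3 lands with bottom-row=1; cleared 0 line(s) (total 0); column heights now [0 2 2 4 3 2 0], max=4
Drop 4: L rot0 at col 1 lands with bottom-row=4; cleared 0 line(s) (total 0); column heights now [0 5 5 6 3 2 0], max=6
Drop 5: Z rot0 at col 3 lands with bottom-row=5; cleared 0 line(s) (total 0); column heights now [0 5 5 7 7 6 0], max=7

Answer: .......
...##..
...###.
.###...
...#...
...##..
.#####.
.##.##.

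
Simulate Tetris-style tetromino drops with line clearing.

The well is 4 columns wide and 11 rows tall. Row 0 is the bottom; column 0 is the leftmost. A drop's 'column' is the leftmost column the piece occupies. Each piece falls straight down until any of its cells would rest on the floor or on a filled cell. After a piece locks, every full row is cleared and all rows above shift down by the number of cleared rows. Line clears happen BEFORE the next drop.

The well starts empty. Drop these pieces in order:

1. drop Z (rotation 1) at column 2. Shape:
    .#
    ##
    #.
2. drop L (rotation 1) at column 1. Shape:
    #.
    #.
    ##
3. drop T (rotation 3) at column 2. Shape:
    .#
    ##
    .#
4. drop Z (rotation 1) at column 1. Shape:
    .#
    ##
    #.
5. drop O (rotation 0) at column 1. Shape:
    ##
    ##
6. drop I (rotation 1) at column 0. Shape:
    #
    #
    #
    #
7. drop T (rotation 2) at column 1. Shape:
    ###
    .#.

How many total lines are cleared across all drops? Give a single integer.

Answer: 1

Derivation:
Drop 1: Z rot1 at col 2 lands with bottom-row=0; cleared 0 line(s) (total 0); column heights now [0 0 2 3], max=3
Drop 2: L rot1 at col 1 lands with bottom-row=2; cleared 0 line(s) (total 0); column heights now [0 5 3 3], max=5
Drop 3: T rot3 at col 2 lands with bottom-row=3; cleared 0 line(s) (total 0); column heights now [0 5 5 6], max=6
Drop 4: Z rot1 at col 1 lands with bottom-row=5; cleared 0 line(s) (total 0); column heights now [0 7 8 6], max=8
Drop 5: O rot0 at col 1 lands with bottom-row=8; cleared 0 line(s) (total 0); column heights now [0 10 10 6], max=10
Drop 6: I rot1 at col 0 lands with bottom-row=0; cleared 1 line(s) (total 1); column heights now [3 9 9 5], max=9
Drop 7: T rot2 at col 1 lands with bottom-row=9; cleared 0 line(s) (total 1); column heights now [3 11 11 11], max=11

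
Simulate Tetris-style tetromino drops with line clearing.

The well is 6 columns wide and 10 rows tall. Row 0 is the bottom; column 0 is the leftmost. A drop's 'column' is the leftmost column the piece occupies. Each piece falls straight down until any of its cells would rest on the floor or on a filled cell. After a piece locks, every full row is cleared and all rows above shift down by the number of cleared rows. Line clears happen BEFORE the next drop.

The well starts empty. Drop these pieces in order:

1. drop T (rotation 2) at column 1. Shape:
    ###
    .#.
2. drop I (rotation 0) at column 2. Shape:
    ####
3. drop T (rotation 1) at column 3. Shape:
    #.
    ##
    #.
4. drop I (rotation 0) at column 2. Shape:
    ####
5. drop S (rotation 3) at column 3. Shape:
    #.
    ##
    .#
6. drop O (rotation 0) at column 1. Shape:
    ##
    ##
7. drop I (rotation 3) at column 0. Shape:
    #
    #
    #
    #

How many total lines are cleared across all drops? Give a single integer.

Drop 1: T rot2 at col 1 lands with bottom-row=0; cleared 0 line(s) (total 0); column heights now [0 2 2 2 0 0], max=2
Drop 2: I rot0 at col 2 lands with bottom-row=2; cleared 0 line(s) (total 0); column heights now [0 2 3 3 3 3], max=3
Drop 3: T rot1 at col 3 lands with bottom-row=3; cleared 0 line(s) (total 0); column heights now [0 2 3 6 5 3], max=6
Drop 4: I rot0 at col 2 lands with bottom-row=6; cleared 0 line(s) (total 0); column heights now [0 2 7 7 7 7], max=7
Drop 5: S rot3 at col 3 lands with bottom-row=7; cleared 0 line(s) (total 0); column heights now [0 2 7 10 9 7], max=10
Drop 6: O rot0 at col 1 lands with bottom-row=7; cleared 0 line(s) (total 0); column heights now [0 9 9 10 9 7], max=10
Drop 7: I rot3 at col 0 lands with bottom-row=0; cleared 0 line(s) (total 0); column heights now [4 9 9 10 9 7], max=10

Answer: 0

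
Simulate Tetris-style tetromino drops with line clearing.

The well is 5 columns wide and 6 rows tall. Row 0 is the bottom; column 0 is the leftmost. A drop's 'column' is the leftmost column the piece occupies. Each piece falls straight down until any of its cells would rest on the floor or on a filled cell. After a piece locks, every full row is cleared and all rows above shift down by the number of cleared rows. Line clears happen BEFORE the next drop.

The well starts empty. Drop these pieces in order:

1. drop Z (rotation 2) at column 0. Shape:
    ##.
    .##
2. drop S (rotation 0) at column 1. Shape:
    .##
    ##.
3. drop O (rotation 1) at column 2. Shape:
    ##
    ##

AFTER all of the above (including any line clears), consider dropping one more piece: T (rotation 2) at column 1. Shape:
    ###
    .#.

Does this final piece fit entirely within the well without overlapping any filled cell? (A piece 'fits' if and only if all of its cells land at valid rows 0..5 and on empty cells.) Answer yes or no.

Drop 1: Z rot2 at col 0 lands with bottom-row=0; cleared 0 line(s) (total 0); column heights now [2 2 1 0 0], max=2
Drop 2: S rot0 at col 1 lands with bottom-row=2; cleared 0 line(s) (total 0); column heights now [2 3 4 4 0], max=4
Drop 3: O rot1 at col 2 lands with bottom-row=4; cleared 0 line(s) (total 0); column heights now [2 3 6 6 0], max=6
Test piece T rot2 at col 1 (width 3): heights before test = [2 3 6 6 0]; fits = False

Answer: no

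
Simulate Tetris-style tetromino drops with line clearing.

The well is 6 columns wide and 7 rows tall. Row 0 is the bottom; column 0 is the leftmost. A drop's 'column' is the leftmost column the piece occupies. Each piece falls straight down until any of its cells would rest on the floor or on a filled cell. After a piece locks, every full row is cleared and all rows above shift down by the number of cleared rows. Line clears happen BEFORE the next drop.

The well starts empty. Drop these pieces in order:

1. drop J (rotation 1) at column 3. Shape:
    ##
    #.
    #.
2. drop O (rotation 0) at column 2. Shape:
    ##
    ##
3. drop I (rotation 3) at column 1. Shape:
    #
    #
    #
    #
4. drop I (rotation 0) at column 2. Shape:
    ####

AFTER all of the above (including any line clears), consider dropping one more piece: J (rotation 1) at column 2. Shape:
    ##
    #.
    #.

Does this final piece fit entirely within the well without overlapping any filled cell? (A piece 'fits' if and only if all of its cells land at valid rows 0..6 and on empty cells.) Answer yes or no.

Answer: no

Derivation:
Drop 1: J rot1 at col 3 lands with bottom-row=0; cleared 0 line(s) (total 0); column heights now [0 0 0 3 3 0], max=3
Drop 2: O rot0 at col 2 lands with bottom-row=3; cleared 0 line(s) (total 0); column heights now [0 0 5 5 3 0], max=5
Drop 3: I rot3 at col 1 lands with bottom-row=0; cleared 0 line(s) (total 0); column heights now [0 4 5 5 3 0], max=5
Drop 4: I rot0 at col 2 lands with bottom-row=5; cleared 0 line(s) (total 0); column heights now [0 4 6 6 6 6], max=6
Test piece J rot1 at col 2 (width 2): heights before test = [0 4 6 6 6 6]; fits = False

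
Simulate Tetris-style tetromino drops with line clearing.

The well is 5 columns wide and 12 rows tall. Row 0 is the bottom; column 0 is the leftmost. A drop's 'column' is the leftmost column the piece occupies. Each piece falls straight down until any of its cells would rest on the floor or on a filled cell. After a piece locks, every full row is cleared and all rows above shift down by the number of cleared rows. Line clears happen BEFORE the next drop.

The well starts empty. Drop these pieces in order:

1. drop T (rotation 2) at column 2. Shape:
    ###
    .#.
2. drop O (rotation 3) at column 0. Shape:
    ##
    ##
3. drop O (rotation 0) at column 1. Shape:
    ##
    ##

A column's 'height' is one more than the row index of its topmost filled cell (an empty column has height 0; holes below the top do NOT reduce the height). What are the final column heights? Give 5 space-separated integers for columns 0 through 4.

Answer: 1 3 3 1 0

Derivation:
Drop 1: T rot2 at col 2 lands with bottom-row=0; cleared 0 line(s) (total 0); column heights now [0 0 2 2 2], max=2
Drop 2: O rot3 at col 0 lands with bottom-row=0; cleared 1 line(s) (total 1); column heights now [1 1 0 1 0], max=1
Drop 3: O rot0 at col 1 lands with bottom-row=1; cleared 0 line(s) (total 1); column heights now [1 3 3 1 0], max=3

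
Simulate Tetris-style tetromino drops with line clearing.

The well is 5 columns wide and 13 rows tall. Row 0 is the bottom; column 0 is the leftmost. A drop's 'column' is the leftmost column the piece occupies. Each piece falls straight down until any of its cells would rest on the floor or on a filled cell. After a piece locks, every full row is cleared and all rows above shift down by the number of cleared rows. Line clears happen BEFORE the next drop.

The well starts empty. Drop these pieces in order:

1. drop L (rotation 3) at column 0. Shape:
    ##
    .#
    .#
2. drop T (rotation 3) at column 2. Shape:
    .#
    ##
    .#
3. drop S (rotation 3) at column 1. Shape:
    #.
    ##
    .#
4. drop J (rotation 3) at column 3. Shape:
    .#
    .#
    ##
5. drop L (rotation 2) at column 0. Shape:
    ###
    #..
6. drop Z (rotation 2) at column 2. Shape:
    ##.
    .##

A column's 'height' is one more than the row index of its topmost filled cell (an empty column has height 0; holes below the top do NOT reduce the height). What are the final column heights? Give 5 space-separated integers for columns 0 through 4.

Drop 1: L rot3 at col 0 lands with bottom-row=0; cleared 0 line(s) (total 0); column heights now [3 3 0 0 0], max=3
Drop 2: T rot3 at col 2 lands with bottom-row=0; cleared 0 line(s) (total 0); column heights now [3 3 2 3 0], max=3
Drop 3: S rot3 at col 1 lands with bottom-row=2; cleared 0 line(s) (total 0); column heights now [3 5 4 3 0], max=5
Drop 4: J rot3 at col 3 lands with bottom-row=3; cleared 0 line(s) (total 0); column heights now [3 5 4 4 6], max=6
Drop 5: L rot2 at col 0 lands with bottom-row=4; cleared 0 line(s) (total 0); column heights now [6 6 6 4 6], max=6
Drop 6: Z rot2 at col 2 lands with bottom-row=6; cleared 0 line(s) (total 0); column heights now [6 6 8 8 7], max=8

Answer: 6 6 8 8 7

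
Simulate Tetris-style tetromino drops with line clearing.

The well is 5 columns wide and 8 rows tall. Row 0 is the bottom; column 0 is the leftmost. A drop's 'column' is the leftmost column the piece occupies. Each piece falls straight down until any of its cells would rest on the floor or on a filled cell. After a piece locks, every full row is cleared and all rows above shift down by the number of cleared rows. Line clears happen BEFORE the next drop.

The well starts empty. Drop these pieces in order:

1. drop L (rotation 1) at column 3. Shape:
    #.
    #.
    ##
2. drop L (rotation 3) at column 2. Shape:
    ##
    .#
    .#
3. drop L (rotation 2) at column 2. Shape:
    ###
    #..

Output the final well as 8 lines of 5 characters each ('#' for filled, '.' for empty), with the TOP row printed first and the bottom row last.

Answer: ..###
..#..
..##.
...#.
...#.
...#.
...#.
...##

Derivation:
Drop 1: L rot1 at col 3 lands with bottom-row=0; cleared 0 line(s) (total 0); column heights now [0 0 0 3 1], max=3
Drop 2: L rot3 at col 2 lands with bottom-row=3; cleared 0 line(s) (total 0); column heights now [0 0 6 6 1], max=6
Drop 3: L rot2 at col 2 lands with bottom-row=6; cleared 0 line(s) (total 0); column heights now [0 0 8 8 8], max=8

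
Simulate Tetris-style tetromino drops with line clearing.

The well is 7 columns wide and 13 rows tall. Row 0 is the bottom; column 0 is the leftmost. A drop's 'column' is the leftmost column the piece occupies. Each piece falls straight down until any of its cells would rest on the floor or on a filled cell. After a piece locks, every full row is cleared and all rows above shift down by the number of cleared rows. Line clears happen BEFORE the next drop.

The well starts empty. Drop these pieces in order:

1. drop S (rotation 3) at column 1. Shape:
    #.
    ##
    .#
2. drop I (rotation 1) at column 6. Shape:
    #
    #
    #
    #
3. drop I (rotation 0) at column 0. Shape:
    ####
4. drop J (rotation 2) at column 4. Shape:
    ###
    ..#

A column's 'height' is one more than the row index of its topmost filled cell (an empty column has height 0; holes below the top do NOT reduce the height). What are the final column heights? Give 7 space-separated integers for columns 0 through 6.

Answer: 4 4 4 4 6 6 6

Derivation:
Drop 1: S rot3 at col 1 lands with bottom-row=0; cleared 0 line(s) (total 0); column heights now [0 3 2 0 0 0 0], max=3
Drop 2: I rot1 at col 6 lands with bottom-row=0; cleared 0 line(s) (total 0); column heights now [0 3 2 0 0 0 4], max=4
Drop 3: I rot0 at col 0 lands with bottom-row=3; cleared 0 line(s) (total 0); column heights now [4 4 4 4 0 0 4], max=4
Drop 4: J rot2 at col 4 lands with bottom-row=4; cleared 0 line(s) (total 0); column heights now [4 4 4 4 6 6 6], max=6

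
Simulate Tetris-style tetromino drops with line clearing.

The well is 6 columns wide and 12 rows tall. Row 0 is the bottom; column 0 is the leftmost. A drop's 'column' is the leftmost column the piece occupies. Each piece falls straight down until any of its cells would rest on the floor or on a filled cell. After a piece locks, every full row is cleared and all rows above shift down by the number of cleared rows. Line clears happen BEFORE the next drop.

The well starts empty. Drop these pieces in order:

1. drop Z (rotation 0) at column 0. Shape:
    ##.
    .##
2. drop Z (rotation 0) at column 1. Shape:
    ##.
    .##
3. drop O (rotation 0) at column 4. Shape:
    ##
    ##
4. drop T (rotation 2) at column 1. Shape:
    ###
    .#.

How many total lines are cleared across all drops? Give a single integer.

Drop 1: Z rot0 at col 0 lands with bottom-row=0; cleared 0 line(s) (total 0); column heights now [2 2 1 0 0 0], max=2
Drop 2: Z rot0 at col 1 lands with bottom-row=1; cleared 0 line(s) (total 0); column heights now [2 3 3 2 0 0], max=3
Drop 3: O rot0 at col 4 lands with bottom-row=0; cleared 1 line(s) (total 1); column heights now [0 2 2 0 1 1], max=2
Drop 4: T rot2 at col 1 lands with bottom-row=2; cleared 0 line(s) (total 1); column heights now [0 4 4 4 1 1], max=4

Answer: 1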